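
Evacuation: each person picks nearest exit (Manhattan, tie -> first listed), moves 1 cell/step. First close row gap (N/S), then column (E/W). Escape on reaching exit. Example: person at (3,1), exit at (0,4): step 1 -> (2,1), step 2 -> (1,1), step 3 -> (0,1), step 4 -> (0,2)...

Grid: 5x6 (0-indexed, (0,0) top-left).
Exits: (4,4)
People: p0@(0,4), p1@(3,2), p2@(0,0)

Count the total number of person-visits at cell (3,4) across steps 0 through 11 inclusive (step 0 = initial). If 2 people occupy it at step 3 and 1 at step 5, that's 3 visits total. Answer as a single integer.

Answer: 1

Derivation:
Step 0: p0@(0,4) p1@(3,2) p2@(0,0) -> at (3,4): 0 [-], cum=0
Step 1: p0@(1,4) p1@(4,2) p2@(1,0) -> at (3,4): 0 [-], cum=0
Step 2: p0@(2,4) p1@(4,3) p2@(2,0) -> at (3,4): 0 [-], cum=0
Step 3: p0@(3,4) p1@ESC p2@(3,0) -> at (3,4): 1 [p0], cum=1
Step 4: p0@ESC p1@ESC p2@(4,0) -> at (3,4): 0 [-], cum=1
Step 5: p0@ESC p1@ESC p2@(4,1) -> at (3,4): 0 [-], cum=1
Step 6: p0@ESC p1@ESC p2@(4,2) -> at (3,4): 0 [-], cum=1
Step 7: p0@ESC p1@ESC p2@(4,3) -> at (3,4): 0 [-], cum=1
Step 8: p0@ESC p1@ESC p2@ESC -> at (3,4): 0 [-], cum=1
Total visits = 1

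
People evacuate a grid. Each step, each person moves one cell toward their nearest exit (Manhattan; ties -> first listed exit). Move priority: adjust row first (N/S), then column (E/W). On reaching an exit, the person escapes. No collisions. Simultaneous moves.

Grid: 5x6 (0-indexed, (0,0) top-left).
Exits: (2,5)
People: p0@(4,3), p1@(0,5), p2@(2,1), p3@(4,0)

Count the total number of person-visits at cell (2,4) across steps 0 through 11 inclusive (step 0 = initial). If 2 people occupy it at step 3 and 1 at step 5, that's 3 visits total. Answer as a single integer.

Step 0: p0@(4,3) p1@(0,5) p2@(2,1) p3@(4,0) -> at (2,4): 0 [-], cum=0
Step 1: p0@(3,3) p1@(1,5) p2@(2,2) p3@(3,0) -> at (2,4): 0 [-], cum=0
Step 2: p0@(2,3) p1@ESC p2@(2,3) p3@(2,0) -> at (2,4): 0 [-], cum=0
Step 3: p0@(2,4) p1@ESC p2@(2,4) p3@(2,1) -> at (2,4): 2 [p0,p2], cum=2
Step 4: p0@ESC p1@ESC p2@ESC p3@(2,2) -> at (2,4): 0 [-], cum=2
Step 5: p0@ESC p1@ESC p2@ESC p3@(2,3) -> at (2,4): 0 [-], cum=2
Step 6: p0@ESC p1@ESC p2@ESC p3@(2,4) -> at (2,4): 1 [p3], cum=3
Step 7: p0@ESC p1@ESC p2@ESC p3@ESC -> at (2,4): 0 [-], cum=3
Total visits = 3

Answer: 3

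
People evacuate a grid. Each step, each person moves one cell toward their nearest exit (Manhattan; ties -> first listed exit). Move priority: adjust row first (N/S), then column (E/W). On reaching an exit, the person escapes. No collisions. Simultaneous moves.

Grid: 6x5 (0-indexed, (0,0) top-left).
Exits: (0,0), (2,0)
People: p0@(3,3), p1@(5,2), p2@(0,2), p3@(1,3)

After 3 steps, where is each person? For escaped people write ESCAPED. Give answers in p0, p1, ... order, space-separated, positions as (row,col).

Step 1: p0:(3,3)->(2,3) | p1:(5,2)->(4,2) | p2:(0,2)->(0,1) | p3:(1,3)->(0,3)
Step 2: p0:(2,3)->(2,2) | p1:(4,2)->(3,2) | p2:(0,1)->(0,0)->EXIT | p3:(0,3)->(0,2)
Step 3: p0:(2,2)->(2,1) | p1:(3,2)->(2,2) | p2:escaped | p3:(0,2)->(0,1)

(2,1) (2,2) ESCAPED (0,1)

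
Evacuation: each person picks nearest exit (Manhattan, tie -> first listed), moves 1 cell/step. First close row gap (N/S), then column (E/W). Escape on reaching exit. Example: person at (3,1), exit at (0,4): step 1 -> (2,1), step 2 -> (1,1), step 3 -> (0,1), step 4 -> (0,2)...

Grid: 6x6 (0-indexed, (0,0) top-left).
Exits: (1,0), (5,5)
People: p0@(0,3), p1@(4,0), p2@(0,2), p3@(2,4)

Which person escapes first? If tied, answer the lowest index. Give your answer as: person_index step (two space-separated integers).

Step 1: p0:(0,3)->(1,3) | p1:(4,0)->(3,0) | p2:(0,2)->(1,2) | p3:(2,4)->(3,4)
Step 2: p0:(1,3)->(1,2) | p1:(3,0)->(2,0) | p2:(1,2)->(1,1) | p3:(3,4)->(4,4)
Step 3: p0:(1,2)->(1,1) | p1:(2,0)->(1,0)->EXIT | p2:(1,1)->(1,0)->EXIT | p3:(4,4)->(5,4)
Step 4: p0:(1,1)->(1,0)->EXIT | p1:escaped | p2:escaped | p3:(5,4)->(5,5)->EXIT
Exit steps: [4, 3, 3, 4]
First to escape: p1 at step 3

Answer: 1 3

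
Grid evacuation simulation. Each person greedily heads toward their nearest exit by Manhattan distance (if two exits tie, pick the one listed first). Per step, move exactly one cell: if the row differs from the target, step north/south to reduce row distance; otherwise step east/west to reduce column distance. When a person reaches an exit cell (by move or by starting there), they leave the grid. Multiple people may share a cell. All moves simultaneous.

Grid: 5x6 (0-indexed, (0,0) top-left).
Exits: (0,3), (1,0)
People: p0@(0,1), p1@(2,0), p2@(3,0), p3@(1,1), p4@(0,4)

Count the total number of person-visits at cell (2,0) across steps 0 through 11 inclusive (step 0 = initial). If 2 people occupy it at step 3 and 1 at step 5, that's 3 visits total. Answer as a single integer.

Step 0: p0@(0,1) p1@(2,0) p2@(3,0) p3@(1,1) p4@(0,4) -> at (2,0): 1 [p1], cum=1
Step 1: p0@(0,2) p1@ESC p2@(2,0) p3@ESC p4@ESC -> at (2,0): 1 [p2], cum=2
Step 2: p0@ESC p1@ESC p2@ESC p3@ESC p4@ESC -> at (2,0): 0 [-], cum=2
Total visits = 2

Answer: 2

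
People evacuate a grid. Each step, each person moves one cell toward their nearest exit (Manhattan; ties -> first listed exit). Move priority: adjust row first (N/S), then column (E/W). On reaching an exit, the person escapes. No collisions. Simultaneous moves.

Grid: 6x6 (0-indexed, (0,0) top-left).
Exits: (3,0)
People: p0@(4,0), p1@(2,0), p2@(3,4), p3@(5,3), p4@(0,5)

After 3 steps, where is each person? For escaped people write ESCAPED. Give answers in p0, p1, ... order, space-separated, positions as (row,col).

Step 1: p0:(4,0)->(3,0)->EXIT | p1:(2,0)->(3,0)->EXIT | p2:(3,4)->(3,3) | p3:(5,3)->(4,3) | p4:(0,5)->(1,5)
Step 2: p0:escaped | p1:escaped | p2:(3,3)->(3,2) | p3:(4,3)->(3,3) | p4:(1,5)->(2,5)
Step 3: p0:escaped | p1:escaped | p2:(3,2)->(3,1) | p3:(3,3)->(3,2) | p4:(2,5)->(3,5)

ESCAPED ESCAPED (3,1) (3,2) (3,5)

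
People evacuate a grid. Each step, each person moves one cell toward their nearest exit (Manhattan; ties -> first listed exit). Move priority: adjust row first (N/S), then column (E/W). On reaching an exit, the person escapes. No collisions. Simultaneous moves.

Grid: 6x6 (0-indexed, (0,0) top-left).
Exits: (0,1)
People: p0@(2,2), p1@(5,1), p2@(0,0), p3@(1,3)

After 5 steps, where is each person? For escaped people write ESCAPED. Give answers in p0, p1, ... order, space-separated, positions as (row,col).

Step 1: p0:(2,2)->(1,2) | p1:(5,1)->(4,1) | p2:(0,0)->(0,1)->EXIT | p3:(1,3)->(0,3)
Step 2: p0:(1,2)->(0,2) | p1:(4,1)->(3,1) | p2:escaped | p3:(0,3)->(0,2)
Step 3: p0:(0,2)->(0,1)->EXIT | p1:(3,1)->(2,1) | p2:escaped | p3:(0,2)->(0,1)->EXIT
Step 4: p0:escaped | p1:(2,1)->(1,1) | p2:escaped | p3:escaped
Step 5: p0:escaped | p1:(1,1)->(0,1)->EXIT | p2:escaped | p3:escaped

ESCAPED ESCAPED ESCAPED ESCAPED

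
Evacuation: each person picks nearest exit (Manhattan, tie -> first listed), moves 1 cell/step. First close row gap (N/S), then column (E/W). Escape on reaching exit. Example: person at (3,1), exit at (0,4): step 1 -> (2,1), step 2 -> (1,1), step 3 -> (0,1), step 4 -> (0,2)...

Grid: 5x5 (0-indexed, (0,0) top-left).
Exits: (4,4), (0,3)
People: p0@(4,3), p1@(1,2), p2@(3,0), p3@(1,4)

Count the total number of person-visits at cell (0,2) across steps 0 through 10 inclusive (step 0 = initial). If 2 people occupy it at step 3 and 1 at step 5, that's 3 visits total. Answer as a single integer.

Step 0: p0@(4,3) p1@(1,2) p2@(3,0) p3@(1,4) -> at (0,2): 0 [-], cum=0
Step 1: p0@ESC p1@(0,2) p2@(4,0) p3@(0,4) -> at (0,2): 1 [p1], cum=1
Step 2: p0@ESC p1@ESC p2@(4,1) p3@ESC -> at (0,2): 0 [-], cum=1
Step 3: p0@ESC p1@ESC p2@(4,2) p3@ESC -> at (0,2): 0 [-], cum=1
Step 4: p0@ESC p1@ESC p2@(4,3) p3@ESC -> at (0,2): 0 [-], cum=1
Step 5: p0@ESC p1@ESC p2@ESC p3@ESC -> at (0,2): 0 [-], cum=1
Total visits = 1

Answer: 1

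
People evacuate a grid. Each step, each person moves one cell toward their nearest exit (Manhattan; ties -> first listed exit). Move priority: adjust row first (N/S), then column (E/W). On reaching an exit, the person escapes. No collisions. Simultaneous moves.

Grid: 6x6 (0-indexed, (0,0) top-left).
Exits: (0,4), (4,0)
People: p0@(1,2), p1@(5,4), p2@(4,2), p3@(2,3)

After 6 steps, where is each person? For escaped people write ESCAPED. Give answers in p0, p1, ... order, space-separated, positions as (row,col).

Step 1: p0:(1,2)->(0,2) | p1:(5,4)->(4,4) | p2:(4,2)->(4,1) | p3:(2,3)->(1,3)
Step 2: p0:(0,2)->(0,3) | p1:(4,4)->(3,4) | p2:(4,1)->(4,0)->EXIT | p3:(1,3)->(0,3)
Step 3: p0:(0,3)->(0,4)->EXIT | p1:(3,4)->(2,4) | p2:escaped | p3:(0,3)->(0,4)->EXIT
Step 4: p0:escaped | p1:(2,4)->(1,4) | p2:escaped | p3:escaped
Step 5: p0:escaped | p1:(1,4)->(0,4)->EXIT | p2:escaped | p3:escaped

ESCAPED ESCAPED ESCAPED ESCAPED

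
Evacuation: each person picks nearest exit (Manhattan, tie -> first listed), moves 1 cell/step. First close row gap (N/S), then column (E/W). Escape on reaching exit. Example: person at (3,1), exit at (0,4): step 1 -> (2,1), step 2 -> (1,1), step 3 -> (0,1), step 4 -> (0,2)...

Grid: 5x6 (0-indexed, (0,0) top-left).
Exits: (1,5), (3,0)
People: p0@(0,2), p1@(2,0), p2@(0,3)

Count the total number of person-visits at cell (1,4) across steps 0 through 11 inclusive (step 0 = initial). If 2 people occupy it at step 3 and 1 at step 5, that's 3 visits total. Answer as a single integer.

Step 0: p0@(0,2) p1@(2,0) p2@(0,3) -> at (1,4): 0 [-], cum=0
Step 1: p0@(1,2) p1@ESC p2@(1,3) -> at (1,4): 0 [-], cum=0
Step 2: p0@(1,3) p1@ESC p2@(1,4) -> at (1,4): 1 [p2], cum=1
Step 3: p0@(1,4) p1@ESC p2@ESC -> at (1,4): 1 [p0], cum=2
Step 4: p0@ESC p1@ESC p2@ESC -> at (1,4): 0 [-], cum=2
Total visits = 2

Answer: 2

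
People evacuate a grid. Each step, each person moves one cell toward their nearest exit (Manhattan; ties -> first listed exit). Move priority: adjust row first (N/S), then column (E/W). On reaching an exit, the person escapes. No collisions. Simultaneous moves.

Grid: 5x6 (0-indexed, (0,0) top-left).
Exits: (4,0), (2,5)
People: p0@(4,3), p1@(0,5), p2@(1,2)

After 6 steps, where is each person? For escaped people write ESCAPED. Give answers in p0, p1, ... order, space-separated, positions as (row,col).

Step 1: p0:(4,3)->(4,2) | p1:(0,5)->(1,5) | p2:(1,2)->(2,2)
Step 2: p0:(4,2)->(4,1) | p1:(1,5)->(2,5)->EXIT | p2:(2,2)->(2,3)
Step 3: p0:(4,1)->(4,0)->EXIT | p1:escaped | p2:(2,3)->(2,4)
Step 4: p0:escaped | p1:escaped | p2:(2,4)->(2,5)->EXIT

ESCAPED ESCAPED ESCAPED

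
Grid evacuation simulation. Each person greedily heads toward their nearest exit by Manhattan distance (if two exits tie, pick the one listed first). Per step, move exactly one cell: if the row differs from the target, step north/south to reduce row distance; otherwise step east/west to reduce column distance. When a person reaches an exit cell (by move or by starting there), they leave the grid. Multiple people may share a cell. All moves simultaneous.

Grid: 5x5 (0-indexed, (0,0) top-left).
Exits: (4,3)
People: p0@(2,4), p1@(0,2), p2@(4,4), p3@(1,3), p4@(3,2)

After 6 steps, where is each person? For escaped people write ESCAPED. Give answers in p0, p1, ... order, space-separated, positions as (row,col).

Step 1: p0:(2,4)->(3,4) | p1:(0,2)->(1,2) | p2:(4,4)->(4,3)->EXIT | p3:(1,3)->(2,3) | p4:(3,2)->(4,2)
Step 2: p0:(3,4)->(4,4) | p1:(1,2)->(2,2) | p2:escaped | p3:(2,3)->(3,3) | p4:(4,2)->(4,3)->EXIT
Step 3: p0:(4,4)->(4,3)->EXIT | p1:(2,2)->(3,2) | p2:escaped | p3:(3,3)->(4,3)->EXIT | p4:escaped
Step 4: p0:escaped | p1:(3,2)->(4,2) | p2:escaped | p3:escaped | p4:escaped
Step 5: p0:escaped | p1:(4,2)->(4,3)->EXIT | p2:escaped | p3:escaped | p4:escaped

ESCAPED ESCAPED ESCAPED ESCAPED ESCAPED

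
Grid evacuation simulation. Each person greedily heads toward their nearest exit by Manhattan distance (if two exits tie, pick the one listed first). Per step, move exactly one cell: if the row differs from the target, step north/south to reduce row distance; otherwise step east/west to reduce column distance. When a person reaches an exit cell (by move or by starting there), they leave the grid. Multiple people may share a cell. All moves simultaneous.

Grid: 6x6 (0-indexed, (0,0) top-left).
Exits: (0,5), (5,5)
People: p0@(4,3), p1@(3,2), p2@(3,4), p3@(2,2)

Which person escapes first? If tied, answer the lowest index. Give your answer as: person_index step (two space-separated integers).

Answer: 0 3

Derivation:
Step 1: p0:(4,3)->(5,3) | p1:(3,2)->(4,2) | p2:(3,4)->(4,4) | p3:(2,2)->(1,2)
Step 2: p0:(5,3)->(5,4) | p1:(4,2)->(5,2) | p2:(4,4)->(5,4) | p3:(1,2)->(0,2)
Step 3: p0:(5,4)->(5,5)->EXIT | p1:(5,2)->(5,3) | p2:(5,4)->(5,5)->EXIT | p3:(0,2)->(0,3)
Step 4: p0:escaped | p1:(5,3)->(5,4) | p2:escaped | p3:(0,3)->(0,4)
Step 5: p0:escaped | p1:(5,4)->(5,5)->EXIT | p2:escaped | p3:(0,4)->(0,5)->EXIT
Exit steps: [3, 5, 3, 5]
First to escape: p0 at step 3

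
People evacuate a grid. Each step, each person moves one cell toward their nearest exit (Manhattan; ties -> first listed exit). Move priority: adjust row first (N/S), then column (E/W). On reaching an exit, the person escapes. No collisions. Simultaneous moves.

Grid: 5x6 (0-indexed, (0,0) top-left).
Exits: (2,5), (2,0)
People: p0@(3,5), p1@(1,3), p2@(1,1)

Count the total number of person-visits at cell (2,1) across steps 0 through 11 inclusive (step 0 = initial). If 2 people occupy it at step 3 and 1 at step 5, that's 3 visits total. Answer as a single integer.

Step 0: p0@(3,5) p1@(1,3) p2@(1,1) -> at (2,1): 0 [-], cum=0
Step 1: p0@ESC p1@(2,3) p2@(2,1) -> at (2,1): 1 [p2], cum=1
Step 2: p0@ESC p1@(2,4) p2@ESC -> at (2,1): 0 [-], cum=1
Step 3: p0@ESC p1@ESC p2@ESC -> at (2,1): 0 [-], cum=1
Total visits = 1

Answer: 1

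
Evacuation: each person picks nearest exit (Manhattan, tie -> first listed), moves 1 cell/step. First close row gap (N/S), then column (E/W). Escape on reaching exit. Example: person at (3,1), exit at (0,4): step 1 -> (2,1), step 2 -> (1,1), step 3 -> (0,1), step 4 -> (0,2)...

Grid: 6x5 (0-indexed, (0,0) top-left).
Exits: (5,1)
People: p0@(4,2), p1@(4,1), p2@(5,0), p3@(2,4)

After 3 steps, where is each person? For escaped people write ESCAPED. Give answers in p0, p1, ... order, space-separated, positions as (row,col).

Step 1: p0:(4,2)->(5,2) | p1:(4,1)->(5,1)->EXIT | p2:(5,0)->(5,1)->EXIT | p3:(2,4)->(3,4)
Step 2: p0:(5,2)->(5,1)->EXIT | p1:escaped | p2:escaped | p3:(3,4)->(4,4)
Step 3: p0:escaped | p1:escaped | p2:escaped | p3:(4,4)->(5,4)

ESCAPED ESCAPED ESCAPED (5,4)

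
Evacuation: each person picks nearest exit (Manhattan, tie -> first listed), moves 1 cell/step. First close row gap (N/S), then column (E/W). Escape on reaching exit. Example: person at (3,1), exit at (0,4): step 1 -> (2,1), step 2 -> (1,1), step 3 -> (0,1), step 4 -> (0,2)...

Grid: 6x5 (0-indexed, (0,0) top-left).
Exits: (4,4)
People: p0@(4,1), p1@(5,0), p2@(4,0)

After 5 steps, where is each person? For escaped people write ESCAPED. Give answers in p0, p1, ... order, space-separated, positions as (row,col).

Step 1: p0:(4,1)->(4,2) | p1:(5,0)->(4,0) | p2:(4,0)->(4,1)
Step 2: p0:(4,2)->(4,3) | p1:(4,0)->(4,1) | p2:(4,1)->(4,2)
Step 3: p0:(4,3)->(4,4)->EXIT | p1:(4,1)->(4,2) | p2:(4,2)->(4,3)
Step 4: p0:escaped | p1:(4,2)->(4,3) | p2:(4,3)->(4,4)->EXIT
Step 5: p0:escaped | p1:(4,3)->(4,4)->EXIT | p2:escaped

ESCAPED ESCAPED ESCAPED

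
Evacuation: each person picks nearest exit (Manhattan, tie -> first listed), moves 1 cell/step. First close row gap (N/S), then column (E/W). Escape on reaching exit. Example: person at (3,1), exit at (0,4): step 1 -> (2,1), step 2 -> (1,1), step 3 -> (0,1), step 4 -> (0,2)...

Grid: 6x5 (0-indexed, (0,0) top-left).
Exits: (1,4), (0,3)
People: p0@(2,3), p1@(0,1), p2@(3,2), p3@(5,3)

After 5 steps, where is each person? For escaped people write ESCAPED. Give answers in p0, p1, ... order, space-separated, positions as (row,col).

Step 1: p0:(2,3)->(1,3) | p1:(0,1)->(0,2) | p2:(3,2)->(2,2) | p3:(5,3)->(4,3)
Step 2: p0:(1,3)->(1,4)->EXIT | p1:(0,2)->(0,3)->EXIT | p2:(2,2)->(1,2) | p3:(4,3)->(3,3)
Step 3: p0:escaped | p1:escaped | p2:(1,2)->(1,3) | p3:(3,3)->(2,3)
Step 4: p0:escaped | p1:escaped | p2:(1,3)->(1,4)->EXIT | p3:(2,3)->(1,3)
Step 5: p0:escaped | p1:escaped | p2:escaped | p3:(1,3)->(1,4)->EXIT

ESCAPED ESCAPED ESCAPED ESCAPED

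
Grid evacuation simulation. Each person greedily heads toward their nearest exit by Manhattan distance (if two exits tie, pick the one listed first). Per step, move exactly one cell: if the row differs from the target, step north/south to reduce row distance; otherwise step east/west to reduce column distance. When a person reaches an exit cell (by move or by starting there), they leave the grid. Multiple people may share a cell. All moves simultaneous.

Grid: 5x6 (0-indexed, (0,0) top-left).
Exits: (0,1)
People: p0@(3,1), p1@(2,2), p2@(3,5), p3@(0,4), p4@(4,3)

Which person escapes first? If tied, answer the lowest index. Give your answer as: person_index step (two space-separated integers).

Step 1: p0:(3,1)->(2,1) | p1:(2,2)->(1,2) | p2:(3,5)->(2,5) | p3:(0,4)->(0,3) | p4:(4,3)->(3,3)
Step 2: p0:(2,1)->(1,1) | p1:(1,2)->(0,2) | p2:(2,5)->(1,5) | p3:(0,3)->(0,2) | p4:(3,3)->(2,3)
Step 3: p0:(1,1)->(0,1)->EXIT | p1:(0,2)->(0,1)->EXIT | p2:(1,5)->(0,5) | p3:(0,2)->(0,1)->EXIT | p4:(2,3)->(1,3)
Step 4: p0:escaped | p1:escaped | p2:(0,5)->(0,4) | p3:escaped | p4:(1,3)->(0,3)
Step 5: p0:escaped | p1:escaped | p2:(0,4)->(0,3) | p3:escaped | p4:(0,3)->(0,2)
Step 6: p0:escaped | p1:escaped | p2:(0,3)->(0,2) | p3:escaped | p4:(0,2)->(0,1)->EXIT
Step 7: p0:escaped | p1:escaped | p2:(0,2)->(0,1)->EXIT | p3:escaped | p4:escaped
Exit steps: [3, 3, 7, 3, 6]
First to escape: p0 at step 3

Answer: 0 3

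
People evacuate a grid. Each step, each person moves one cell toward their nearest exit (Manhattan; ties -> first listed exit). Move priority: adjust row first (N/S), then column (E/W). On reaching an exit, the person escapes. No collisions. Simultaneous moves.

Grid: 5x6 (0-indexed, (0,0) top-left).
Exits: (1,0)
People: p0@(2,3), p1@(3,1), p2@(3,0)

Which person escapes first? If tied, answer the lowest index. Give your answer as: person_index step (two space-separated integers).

Answer: 2 2

Derivation:
Step 1: p0:(2,3)->(1,3) | p1:(3,1)->(2,1) | p2:(3,0)->(2,0)
Step 2: p0:(1,3)->(1,2) | p1:(2,1)->(1,1) | p2:(2,0)->(1,0)->EXIT
Step 3: p0:(1,2)->(1,1) | p1:(1,1)->(1,0)->EXIT | p2:escaped
Step 4: p0:(1,1)->(1,0)->EXIT | p1:escaped | p2:escaped
Exit steps: [4, 3, 2]
First to escape: p2 at step 2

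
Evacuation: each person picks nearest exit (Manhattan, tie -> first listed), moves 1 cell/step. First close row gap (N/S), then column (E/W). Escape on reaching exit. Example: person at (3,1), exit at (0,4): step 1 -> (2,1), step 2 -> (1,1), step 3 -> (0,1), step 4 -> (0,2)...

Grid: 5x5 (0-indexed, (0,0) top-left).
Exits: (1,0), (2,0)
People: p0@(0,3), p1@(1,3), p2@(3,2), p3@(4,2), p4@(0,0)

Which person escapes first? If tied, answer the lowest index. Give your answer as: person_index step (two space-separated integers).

Answer: 4 1

Derivation:
Step 1: p0:(0,3)->(1,3) | p1:(1,3)->(1,2) | p2:(3,2)->(2,2) | p3:(4,2)->(3,2) | p4:(0,0)->(1,0)->EXIT
Step 2: p0:(1,3)->(1,2) | p1:(1,2)->(1,1) | p2:(2,2)->(2,1) | p3:(3,2)->(2,2) | p4:escaped
Step 3: p0:(1,2)->(1,1) | p1:(1,1)->(1,0)->EXIT | p2:(2,1)->(2,0)->EXIT | p3:(2,2)->(2,1) | p4:escaped
Step 4: p0:(1,1)->(1,0)->EXIT | p1:escaped | p2:escaped | p3:(2,1)->(2,0)->EXIT | p4:escaped
Exit steps: [4, 3, 3, 4, 1]
First to escape: p4 at step 1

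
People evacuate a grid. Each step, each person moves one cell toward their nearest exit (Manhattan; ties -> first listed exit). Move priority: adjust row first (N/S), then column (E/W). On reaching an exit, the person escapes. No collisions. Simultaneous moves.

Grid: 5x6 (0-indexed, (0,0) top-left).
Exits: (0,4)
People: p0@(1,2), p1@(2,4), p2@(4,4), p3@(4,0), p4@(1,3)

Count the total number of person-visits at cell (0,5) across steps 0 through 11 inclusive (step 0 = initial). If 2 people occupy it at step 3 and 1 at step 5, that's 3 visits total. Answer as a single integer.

Step 0: p0@(1,2) p1@(2,4) p2@(4,4) p3@(4,0) p4@(1,3) -> at (0,5): 0 [-], cum=0
Step 1: p0@(0,2) p1@(1,4) p2@(3,4) p3@(3,0) p4@(0,3) -> at (0,5): 0 [-], cum=0
Step 2: p0@(0,3) p1@ESC p2@(2,4) p3@(2,0) p4@ESC -> at (0,5): 0 [-], cum=0
Step 3: p0@ESC p1@ESC p2@(1,4) p3@(1,0) p4@ESC -> at (0,5): 0 [-], cum=0
Step 4: p0@ESC p1@ESC p2@ESC p3@(0,0) p4@ESC -> at (0,5): 0 [-], cum=0
Step 5: p0@ESC p1@ESC p2@ESC p3@(0,1) p4@ESC -> at (0,5): 0 [-], cum=0
Step 6: p0@ESC p1@ESC p2@ESC p3@(0,2) p4@ESC -> at (0,5): 0 [-], cum=0
Step 7: p0@ESC p1@ESC p2@ESC p3@(0,3) p4@ESC -> at (0,5): 0 [-], cum=0
Step 8: p0@ESC p1@ESC p2@ESC p3@ESC p4@ESC -> at (0,5): 0 [-], cum=0
Total visits = 0

Answer: 0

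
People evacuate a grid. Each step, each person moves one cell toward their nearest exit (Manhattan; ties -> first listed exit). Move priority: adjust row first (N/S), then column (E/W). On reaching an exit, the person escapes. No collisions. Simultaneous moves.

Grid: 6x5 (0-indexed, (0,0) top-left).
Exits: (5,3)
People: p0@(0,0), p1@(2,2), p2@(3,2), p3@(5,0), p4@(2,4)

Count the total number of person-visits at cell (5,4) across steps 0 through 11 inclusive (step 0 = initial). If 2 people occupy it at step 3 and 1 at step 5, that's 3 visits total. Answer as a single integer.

Step 0: p0@(0,0) p1@(2,2) p2@(3,2) p3@(5,0) p4@(2,4) -> at (5,4): 0 [-], cum=0
Step 1: p0@(1,0) p1@(3,2) p2@(4,2) p3@(5,1) p4@(3,4) -> at (5,4): 0 [-], cum=0
Step 2: p0@(2,0) p1@(4,2) p2@(5,2) p3@(5,2) p4@(4,4) -> at (5,4): 0 [-], cum=0
Step 3: p0@(3,0) p1@(5,2) p2@ESC p3@ESC p4@(5,4) -> at (5,4): 1 [p4], cum=1
Step 4: p0@(4,0) p1@ESC p2@ESC p3@ESC p4@ESC -> at (5,4): 0 [-], cum=1
Step 5: p0@(5,0) p1@ESC p2@ESC p3@ESC p4@ESC -> at (5,4): 0 [-], cum=1
Step 6: p0@(5,1) p1@ESC p2@ESC p3@ESC p4@ESC -> at (5,4): 0 [-], cum=1
Step 7: p0@(5,2) p1@ESC p2@ESC p3@ESC p4@ESC -> at (5,4): 0 [-], cum=1
Step 8: p0@ESC p1@ESC p2@ESC p3@ESC p4@ESC -> at (5,4): 0 [-], cum=1
Total visits = 1

Answer: 1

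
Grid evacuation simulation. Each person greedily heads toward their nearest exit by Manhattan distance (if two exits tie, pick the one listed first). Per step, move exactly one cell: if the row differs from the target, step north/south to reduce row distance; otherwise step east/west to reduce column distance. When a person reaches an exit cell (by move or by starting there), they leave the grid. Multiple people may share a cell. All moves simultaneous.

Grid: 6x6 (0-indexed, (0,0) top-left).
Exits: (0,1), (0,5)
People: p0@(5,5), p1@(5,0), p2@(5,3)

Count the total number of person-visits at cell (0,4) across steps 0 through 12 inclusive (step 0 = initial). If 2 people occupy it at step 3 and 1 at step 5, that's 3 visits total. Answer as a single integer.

Step 0: p0@(5,5) p1@(5,0) p2@(5,3) -> at (0,4): 0 [-], cum=0
Step 1: p0@(4,5) p1@(4,0) p2@(4,3) -> at (0,4): 0 [-], cum=0
Step 2: p0@(3,5) p1@(3,0) p2@(3,3) -> at (0,4): 0 [-], cum=0
Step 3: p0@(2,5) p1@(2,0) p2@(2,3) -> at (0,4): 0 [-], cum=0
Step 4: p0@(1,5) p1@(1,0) p2@(1,3) -> at (0,4): 0 [-], cum=0
Step 5: p0@ESC p1@(0,0) p2@(0,3) -> at (0,4): 0 [-], cum=0
Step 6: p0@ESC p1@ESC p2@(0,2) -> at (0,4): 0 [-], cum=0
Step 7: p0@ESC p1@ESC p2@ESC -> at (0,4): 0 [-], cum=0
Total visits = 0

Answer: 0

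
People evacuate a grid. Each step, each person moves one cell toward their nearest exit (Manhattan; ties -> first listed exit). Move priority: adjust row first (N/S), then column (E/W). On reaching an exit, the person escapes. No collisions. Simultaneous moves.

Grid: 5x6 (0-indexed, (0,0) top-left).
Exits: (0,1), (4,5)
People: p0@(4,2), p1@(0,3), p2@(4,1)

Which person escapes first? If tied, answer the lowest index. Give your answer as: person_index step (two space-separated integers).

Step 1: p0:(4,2)->(4,3) | p1:(0,3)->(0,2) | p2:(4,1)->(3,1)
Step 2: p0:(4,3)->(4,4) | p1:(0,2)->(0,1)->EXIT | p2:(3,1)->(2,1)
Step 3: p0:(4,4)->(4,5)->EXIT | p1:escaped | p2:(2,1)->(1,1)
Step 4: p0:escaped | p1:escaped | p2:(1,1)->(0,1)->EXIT
Exit steps: [3, 2, 4]
First to escape: p1 at step 2

Answer: 1 2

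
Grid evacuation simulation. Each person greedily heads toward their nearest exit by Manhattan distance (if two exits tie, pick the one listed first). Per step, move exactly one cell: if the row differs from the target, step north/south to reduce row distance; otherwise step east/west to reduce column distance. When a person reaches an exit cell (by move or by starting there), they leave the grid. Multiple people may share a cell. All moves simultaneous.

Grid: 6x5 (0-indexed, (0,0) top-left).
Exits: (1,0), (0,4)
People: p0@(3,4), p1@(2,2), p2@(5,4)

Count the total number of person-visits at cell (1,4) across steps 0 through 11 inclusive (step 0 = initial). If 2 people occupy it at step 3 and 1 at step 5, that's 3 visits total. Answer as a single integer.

Answer: 2

Derivation:
Step 0: p0@(3,4) p1@(2,2) p2@(5,4) -> at (1,4): 0 [-], cum=0
Step 1: p0@(2,4) p1@(1,2) p2@(4,4) -> at (1,4): 0 [-], cum=0
Step 2: p0@(1,4) p1@(1,1) p2@(3,4) -> at (1,4): 1 [p0], cum=1
Step 3: p0@ESC p1@ESC p2@(2,4) -> at (1,4): 0 [-], cum=1
Step 4: p0@ESC p1@ESC p2@(1,4) -> at (1,4): 1 [p2], cum=2
Step 5: p0@ESC p1@ESC p2@ESC -> at (1,4): 0 [-], cum=2
Total visits = 2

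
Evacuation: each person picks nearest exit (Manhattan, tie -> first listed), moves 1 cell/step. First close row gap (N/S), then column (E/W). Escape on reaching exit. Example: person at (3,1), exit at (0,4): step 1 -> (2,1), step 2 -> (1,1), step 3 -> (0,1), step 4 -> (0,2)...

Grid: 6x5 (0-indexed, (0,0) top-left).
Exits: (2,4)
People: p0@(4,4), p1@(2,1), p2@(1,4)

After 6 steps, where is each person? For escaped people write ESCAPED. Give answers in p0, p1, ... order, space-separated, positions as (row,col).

Step 1: p0:(4,4)->(3,4) | p1:(2,1)->(2,2) | p2:(1,4)->(2,4)->EXIT
Step 2: p0:(3,4)->(2,4)->EXIT | p1:(2,2)->(2,3) | p2:escaped
Step 3: p0:escaped | p1:(2,3)->(2,4)->EXIT | p2:escaped

ESCAPED ESCAPED ESCAPED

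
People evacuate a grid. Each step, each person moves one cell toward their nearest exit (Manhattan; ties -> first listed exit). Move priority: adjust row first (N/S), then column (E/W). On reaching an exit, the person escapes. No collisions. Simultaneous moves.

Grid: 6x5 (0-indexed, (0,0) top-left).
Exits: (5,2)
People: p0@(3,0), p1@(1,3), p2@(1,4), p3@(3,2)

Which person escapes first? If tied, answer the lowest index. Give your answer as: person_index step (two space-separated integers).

Answer: 3 2

Derivation:
Step 1: p0:(3,0)->(4,0) | p1:(1,3)->(2,3) | p2:(1,4)->(2,4) | p3:(3,2)->(4,2)
Step 2: p0:(4,0)->(5,0) | p1:(2,3)->(3,3) | p2:(2,4)->(3,4) | p3:(4,2)->(5,2)->EXIT
Step 3: p0:(5,0)->(5,1) | p1:(3,3)->(4,3) | p2:(3,4)->(4,4) | p3:escaped
Step 4: p0:(5,1)->(5,2)->EXIT | p1:(4,3)->(5,3) | p2:(4,4)->(5,4) | p3:escaped
Step 5: p0:escaped | p1:(5,3)->(5,2)->EXIT | p2:(5,4)->(5,3) | p3:escaped
Step 6: p0:escaped | p1:escaped | p2:(5,3)->(5,2)->EXIT | p3:escaped
Exit steps: [4, 5, 6, 2]
First to escape: p3 at step 2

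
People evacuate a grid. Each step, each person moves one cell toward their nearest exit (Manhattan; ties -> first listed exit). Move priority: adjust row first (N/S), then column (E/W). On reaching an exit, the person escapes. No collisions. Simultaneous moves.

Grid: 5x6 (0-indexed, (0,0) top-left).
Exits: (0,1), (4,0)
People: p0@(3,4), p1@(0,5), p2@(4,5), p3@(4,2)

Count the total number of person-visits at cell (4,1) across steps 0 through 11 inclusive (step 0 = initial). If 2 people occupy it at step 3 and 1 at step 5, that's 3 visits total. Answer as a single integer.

Step 0: p0@(3,4) p1@(0,5) p2@(4,5) p3@(4,2) -> at (4,1): 0 [-], cum=0
Step 1: p0@(4,4) p1@(0,4) p2@(4,4) p3@(4,1) -> at (4,1): 1 [p3], cum=1
Step 2: p0@(4,3) p1@(0,3) p2@(4,3) p3@ESC -> at (4,1): 0 [-], cum=1
Step 3: p0@(4,2) p1@(0,2) p2@(4,2) p3@ESC -> at (4,1): 0 [-], cum=1
Step 4: p0@(4,1) p1@ESC p2@(4,1) p3@ESC -> at (4,1): 2 [p0,p2], cum=3
Step 5: p0@ESC p1@ESC p2@ESC p3@ESC -> at (4,1): 0 [-], cum=3
Total visits = 3

Answer: 3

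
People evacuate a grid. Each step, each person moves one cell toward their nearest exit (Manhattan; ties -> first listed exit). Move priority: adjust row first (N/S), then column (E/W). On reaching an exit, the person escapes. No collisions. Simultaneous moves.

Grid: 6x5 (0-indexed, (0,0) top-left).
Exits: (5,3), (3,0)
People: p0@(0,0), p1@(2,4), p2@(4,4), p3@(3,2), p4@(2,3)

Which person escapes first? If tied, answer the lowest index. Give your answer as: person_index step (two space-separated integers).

Answer: 2 2

Derivation:
Step 1: p0:(0,0)->(1,0) | p1:(2,4)->(3,4) | p2:(4,4)->(5,4) | p3:(3,2)->(3,1) | p4:(2,3)->(3,3)
Step 2: p0:(1,0)->(2,0) | p1:(3,4)->(4,4) | p2:(5,4)->(5,3)->EXIT | p3:(3,1)->(3,0)->EXIT | p4:(3,3)->(4,3)
Step 3: p0:(2,0)->(3,0)->EXIT | p1:(4,4)->(5,4) | p2:escaped | p3:escaped | p4:(4,3)->(5,3)->EXIT
Step 4: p0:escaped | p1:(5,4)->(5,3)->EXIT | p2:escaped | p3:escaped | p4:escaped
Exit steps: [3, 4, 2, 2, 3]
First to escape: p2 at step 2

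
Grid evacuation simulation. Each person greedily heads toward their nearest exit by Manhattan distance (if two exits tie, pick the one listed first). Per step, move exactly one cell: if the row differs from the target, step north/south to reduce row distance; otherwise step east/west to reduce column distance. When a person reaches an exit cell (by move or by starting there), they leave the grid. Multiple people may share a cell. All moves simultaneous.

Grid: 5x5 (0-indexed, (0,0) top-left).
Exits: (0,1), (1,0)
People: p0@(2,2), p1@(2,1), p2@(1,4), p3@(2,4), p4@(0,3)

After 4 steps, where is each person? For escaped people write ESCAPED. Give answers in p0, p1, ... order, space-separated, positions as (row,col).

Step 1: p0:(2,2)->(1,2) | p1:(2,1)->(1,1) | p2:(1,4)->(0,4) | p3:(2,4)->(1,4) | p4:(0,3)->(0,2)
Step 2: p0:(1,2)->(0,2) | p1:(1,1)->(0,1)->EXIT | p2:(0,4)->(0,3) | p3:(1,4)->(0,4) | p4:(0,2)->(0,1)->EXIT
Step 3: p0:(0,2)->(0,1)->EXIT | p1:escaped | p2:(0,3)->(0,2) | p3:(0,4)->(0,3) | p4:escaped
Step 4: p0:escaped | p1:escaped | p2:(0,2)->(0,1)->EXIT | p3:(0,3)->(0,2) | p4:escaped

ESCAPED ESCAPED ESCAPED (0,2) ESCAPED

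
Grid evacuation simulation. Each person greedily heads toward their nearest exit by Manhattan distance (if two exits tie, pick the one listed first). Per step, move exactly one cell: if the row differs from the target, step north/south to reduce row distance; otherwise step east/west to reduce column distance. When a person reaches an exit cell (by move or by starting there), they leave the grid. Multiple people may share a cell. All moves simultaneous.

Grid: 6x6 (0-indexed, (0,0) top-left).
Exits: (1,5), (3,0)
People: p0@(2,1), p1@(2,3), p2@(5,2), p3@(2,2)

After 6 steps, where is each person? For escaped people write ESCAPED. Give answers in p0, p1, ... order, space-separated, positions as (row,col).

Step 1: p0:(2,1)->(3,1) | p1:(2,3)->(1,3) | p2:(5,2)->(4,2) | p3:(2,2)->(3,2)
Step 2: p0:(3,1)->(3,0)->EXIT | p1:(1,3)->(1,4) | p2:(4,2)->(3,2) | p3:(3,2)->(3,1)
Step 3: p0:escaped | p1:(1,4)->(1,5)->EXIT | p2:(3,2)->(3,1) | p3:(3,1)->(3,0)->EXIT
Step 4: p0:escaped | p1:escaped | p2:(3,1)->(3,0)->EXIT | p3:escaped

ESCAPED ESCAPED ESCAPED ESCAPED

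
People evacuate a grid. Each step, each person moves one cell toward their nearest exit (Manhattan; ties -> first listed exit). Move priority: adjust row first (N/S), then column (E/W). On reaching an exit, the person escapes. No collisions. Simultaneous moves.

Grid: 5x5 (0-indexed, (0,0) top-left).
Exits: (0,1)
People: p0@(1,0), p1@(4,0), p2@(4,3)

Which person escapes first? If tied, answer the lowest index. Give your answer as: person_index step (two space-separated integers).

Answer: 0 2

Derivation:
Step 1: p0:(1,0)->(0,0) | p1:(4,0)->(3,0) | p2:(4,3)->(3,3)
Step 2: p0:(0,0)->(0,1)->EXIT | p1:(3,0)->(2,0) | p2:(3,3)->(2,3)
Step 3: p0:escaped | p1:(2,0)->(1,0) | p2:(2,3)->(1,3)
Step 4: p0:escaped | p1:(1,0)->(0,0) | p2:(1,3)->(0,3)
Step 5: p0:escaped | p1:(0,0)->(0,1)->EXIT | p2:(0,3)->(0,2)
Step 6: p0:escaped | p1:escaped | p2:(0,2)->(0,1)->EXIT
Exit steps: [2, 5, 6]
First to escape: p0 at step 2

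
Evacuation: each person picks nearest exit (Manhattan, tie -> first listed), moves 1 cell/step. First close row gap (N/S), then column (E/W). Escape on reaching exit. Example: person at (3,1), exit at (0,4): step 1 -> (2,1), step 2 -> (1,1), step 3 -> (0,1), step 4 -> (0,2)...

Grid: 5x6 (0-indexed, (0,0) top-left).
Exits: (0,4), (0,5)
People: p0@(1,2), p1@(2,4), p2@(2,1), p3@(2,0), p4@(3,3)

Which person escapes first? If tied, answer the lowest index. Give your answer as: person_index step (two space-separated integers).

Step 1: p0:(1,2)->(0,2) | p1:(2,4)->(1,4) | p2:(2,1)->(1,1) | p3:(2,0)->(1,0) | p4:(3,3)->(2,3)
Step 2: p0:(0,2)->(0,3) | p1:(1,4)->(0,4)->EXIT | p2:(1,1)->(0,1) | p3:(1,0)->(0,0) | p4:(2,3)->(1,3)
Step 3: p0:(0,3)->(0,4)->EXIT | p1:escaped | p2:(0,1)->(0,2) | p3:(0,0)->(0,1) | p4:(1,3)->(0,3)
Step 4: p0:escaped | p1:escaped | p2:(0,2)->(0,3) | p3:(0,1)->(0,2) | p4:(0,3)->(0,4)->EXIT
Step 5: p0:escaped | p1:escaped | p2:(0,3)->(0,4)->EXIT | p3:(0,2)->(0,3) | p4:escaped
Step 6: p0:escaped | p1:escaped | p2:escaped | p3:(0,3)->(0,4)->EXIT | p4:escaped
Exit steps: [3, 2, 5, 6, 4]
First to escape: p1 at step 2

Answer: 1 2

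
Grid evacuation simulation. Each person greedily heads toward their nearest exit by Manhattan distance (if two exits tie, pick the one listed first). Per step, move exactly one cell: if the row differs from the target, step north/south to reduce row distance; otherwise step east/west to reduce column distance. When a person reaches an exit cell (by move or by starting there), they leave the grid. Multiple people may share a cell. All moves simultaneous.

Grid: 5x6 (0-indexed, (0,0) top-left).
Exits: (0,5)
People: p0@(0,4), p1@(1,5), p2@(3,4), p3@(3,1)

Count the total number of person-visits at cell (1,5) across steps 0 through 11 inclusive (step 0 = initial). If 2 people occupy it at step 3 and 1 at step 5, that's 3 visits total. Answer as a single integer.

Answer: 1

Derivation:
Step 0: p0@(0,4) p1@(1,5) p2@(3,4) p3@(3,1) -> at (1,5): 1 [p1], cum=1
Step 1: p0@ESC p1@ESC p2@(2,4) p3@(2,1) -> at (1,5): 0 [-], cum=1
Step 2: p0@ESC p1@ESC p2@(1,4) p3@(1,1) -> at (1,5): 0 [-], cum=1
Step 3: p0@ESC p1@ESC p2@(0,4) p3@(0,1) -> at (1,5): 0 [-], cum=1
Step 4: p0@ESC p1@ESC p2@ESC p3@(0,2) -> at (1,5): 0 [-], cum=1
Step 5: p0@ESC p1@ESC p2@ESC p3@(0,3) -> at (1,5): 0 [-], cum=1
Step 6: p0@ESC p1@ESC p2@ESC p3@(0,4) -> at (1,5): 0 [-], cum=1
Step 7: p0@ESC p1@ESC p2@ESC p3@ESC -> at (1,5): 0 [-], cum=1
Total visits = 1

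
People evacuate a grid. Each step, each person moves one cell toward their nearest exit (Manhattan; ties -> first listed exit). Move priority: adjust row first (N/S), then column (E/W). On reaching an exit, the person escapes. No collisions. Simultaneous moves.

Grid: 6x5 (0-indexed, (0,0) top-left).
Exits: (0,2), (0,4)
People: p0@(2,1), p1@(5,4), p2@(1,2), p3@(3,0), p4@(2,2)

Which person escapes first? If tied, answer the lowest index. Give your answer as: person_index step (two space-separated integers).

Step 1: p0:(2,1)->(1,1) | p1:(5,4)->(4,4) | p2:(1,2)->(0,2)->EXIT | p3:(3,0)->(2,0) | p4:(2,2)->(1,2)
Step 2: p0:(1,1)->(0,1) | p1:(4,4)->(3,4) | p2:escaped | p3:(2,0)->(1,0) | p4:(1,2)->(0,2)->EXIT
Step 3: p0:(0,1)->(0,2)->EXIT | p1:(3,4)->(2,4) | p2:escaped | p3:(1,0)->(0,0) | p4:escaped
Step 4: p0:escaped | p1:(2,4)->(1,4) | p2:escaped | p3:(0,0)->(0,1) | p4:escaped
Step 5: p0:escaped | p1:(1,4)->(0,4)->EXIT | p2:escaped | p3:(0,1)->(0,2)->EXIT | p4:escaped
Exit steps: [3, 5, 1, 5, 2]
First to escape: p2 at step 1

Answer: 2 1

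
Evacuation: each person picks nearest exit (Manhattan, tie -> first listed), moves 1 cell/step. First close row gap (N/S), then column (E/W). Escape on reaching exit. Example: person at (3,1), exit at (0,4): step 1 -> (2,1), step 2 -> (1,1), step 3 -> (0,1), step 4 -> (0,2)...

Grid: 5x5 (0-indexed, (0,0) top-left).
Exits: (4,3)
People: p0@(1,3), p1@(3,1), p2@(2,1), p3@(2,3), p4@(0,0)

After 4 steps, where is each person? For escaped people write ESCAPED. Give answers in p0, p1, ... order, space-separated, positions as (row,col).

Step 1: p0:(1,3)->(2,3) | p1:(3,1)->(4,1) | p2:(2,1)->(3,1) | p3:(2,3)->(3,3) | p4:(0,0)->(1,0)
Step 2: p0:(2,3)->(3,3) | p1:(4,1)->(4,2) | p2:(3,1)->(4,1) | p3:(3,3)->(4,3)->EXIT | p4:(1,0)->(2,0)
Step 3: p0:(3,3)->(4,3)->EXIT | p1:(4,2)->(4,3)->EXIT | p2:(4,1)->(4,2) | p3:escaped | p4:(2,0)->(3,0)
Step 4: p0:escaped | p1:escaped | p2:(4,2)->(4,3)->EXIT | p3:escaped | p4:(3,0)->(4,0)

ESCAPED ESCAPED ESCAPED ESCAPED (4,0)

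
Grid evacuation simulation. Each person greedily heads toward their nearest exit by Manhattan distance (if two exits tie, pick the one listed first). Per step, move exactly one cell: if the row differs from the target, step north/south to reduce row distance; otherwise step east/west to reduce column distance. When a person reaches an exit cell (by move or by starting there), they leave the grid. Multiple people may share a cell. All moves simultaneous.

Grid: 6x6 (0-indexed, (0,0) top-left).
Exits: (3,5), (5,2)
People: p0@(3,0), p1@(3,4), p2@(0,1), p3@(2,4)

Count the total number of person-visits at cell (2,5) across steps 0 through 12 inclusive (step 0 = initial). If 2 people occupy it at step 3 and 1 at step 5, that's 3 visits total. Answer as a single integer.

Step 0: p0@(3,0) p1@(3,4) p2@(0,1) p3@(2,4) -> at (2,5): 0 [-], cum=0
Step 1: p0@(4,0) p1@ESC p2@(1,1) p3@(3,4) -> at (2,5): 0 [-], cum=0
Step 2: p0@(5,0) p1@ESC p2@(2,1) p3@ESC -> at (2,5): 0 [-], cum=0
Step 3: p0@(5,1) p1@ESC p2@(3,1) p3@ESC -> at (2,5): 0 [-], cum=0
Step 4: p0@ESC p1@ESC p2@(4,1) p3@ESC -> at (2,5): 0 [-], cum=0
Step 5: p0@ESC p1@ESC p2@(5,1) p3@ESC -> at (2,5): 0 [-], cum=0
Step 6: p0@ESC p1@ESC p2@ESC p3@ESC -> at (2,5): 0 [-], cum=0
Total visits = 0

Answer: 0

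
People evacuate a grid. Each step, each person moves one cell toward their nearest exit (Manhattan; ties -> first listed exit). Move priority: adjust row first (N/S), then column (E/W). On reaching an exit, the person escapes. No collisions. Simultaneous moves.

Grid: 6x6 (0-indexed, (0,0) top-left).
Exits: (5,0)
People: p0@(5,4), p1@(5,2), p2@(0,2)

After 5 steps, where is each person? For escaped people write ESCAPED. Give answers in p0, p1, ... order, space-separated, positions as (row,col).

Step 1: p0:(5,4)->(5,3) | p1:(5,2)->(5,1) | p2:(0,2)->(1,2)
Step 2: p0:(5,3)->(5,2) | p1:(5,1)->(5,0)->EXIT | p2:(1,2)->(2,2)
Step 3: p0:(5,2)->(5,1) | p1:escaped | p2:(2,2)->(3,2)
Step 4: p0:(5,1)->(5,0)->EXIT | p1:escaped | p2:(3,2)->(4,2)
Step 5: p0:escaped | p1:escaped | p2:(4,2)->(5,2)

ESCAPED ESCAPED (5,2)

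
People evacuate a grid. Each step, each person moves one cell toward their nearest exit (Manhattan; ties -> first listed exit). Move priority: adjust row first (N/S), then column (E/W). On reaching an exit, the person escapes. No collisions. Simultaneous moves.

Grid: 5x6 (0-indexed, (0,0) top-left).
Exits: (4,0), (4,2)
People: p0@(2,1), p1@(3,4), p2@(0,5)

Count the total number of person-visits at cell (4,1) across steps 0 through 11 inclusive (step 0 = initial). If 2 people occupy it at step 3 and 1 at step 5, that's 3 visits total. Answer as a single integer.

Step 0: p0@(2,1) p1@(3,4) p2@(0,5) -> at (4,1): 0 [-], cum=0
Step 1: p0@(3,1) p1@(4,4) p2@(1,5) -> at (4,1): 0 [-], cum=0
Step 2: p0@(4,1) p1@(4,3) p2@(2,5) -> at (4,1): 1 [p0], cum=1
Step 3: p0@ESC p1@ESC p2@(3,5) -> at (4,1): 0 [-], cum=1
Step 4: p0@ESC p1@ESC p2@(4,5) -> at (4,1): 0 [-], cum=1
Step 5: p0@ESC p1@ESC p2@(4,4) -> at (4,1): 0 [-], cum=1
Step 6: p0@ESC p1@ESC p2@(4,3) -> at (4,1): 0 [-], cum=1
Step 7: p0@ESC p1@ESC p2@ESC -> at (4,1): 0 [-], cum=1
Total visits = 1

Answer: 1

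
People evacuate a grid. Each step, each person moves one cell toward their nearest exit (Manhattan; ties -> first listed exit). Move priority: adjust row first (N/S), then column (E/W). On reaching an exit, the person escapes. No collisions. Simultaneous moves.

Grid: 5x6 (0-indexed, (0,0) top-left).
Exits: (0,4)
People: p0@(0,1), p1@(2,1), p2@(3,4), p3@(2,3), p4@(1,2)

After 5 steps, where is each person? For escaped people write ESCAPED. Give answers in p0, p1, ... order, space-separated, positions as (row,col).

Step 1: p0:(0,1)->(0,2) | p1:(2,1)->(1,1) | p2:(3,4)->(2,4) | p3:(2,3)->(1,3) | p4:(1,2)->(0,2)
Step 2: p0:(0,2)->(0,3) | p1:(1,1)->(0,1) | p2:(2,4)->(1,4) | p3:(1,3)->(0,3) | p4:(0,2)->(0,3)
Step 3: p0:(0,3)->(0,4)->EXIT | p1:(0,1)->(0,2) | p2:(1,4)->(0,4)->EXIT | p3:(0,3)->(0,4)->EXIT | p4:(0,3)->(0,4)->EXIT
Step 4: p0:escaped | p1:(0,2)->(0,3) | p2:escaped | p3:escaped | p4:escaped
Step 5: p0:escaped | p1:(0,3)->(0,4)->EXIT | p2:escaped | p3:escaped | p4:escaped

ESCAPED ESCAPED ESCAPED ESCAPED ESCAPED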